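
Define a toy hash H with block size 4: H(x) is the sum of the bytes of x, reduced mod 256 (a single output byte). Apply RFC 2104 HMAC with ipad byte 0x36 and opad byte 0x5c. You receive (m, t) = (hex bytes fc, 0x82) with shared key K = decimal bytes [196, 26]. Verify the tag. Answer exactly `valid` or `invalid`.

invalid

Key decimal bytes [196, 26] = c4 1a is 2 bytes ≤ B = 4; zero-pad to 4 bytes: K' = c4 1a 00 00.
K' ⊕ ipad = f2 2c 36 36; K' ⊕ opad = 98 46 5c 5c.
Inner hash: sum = 242+44+54+54+252 = 646; mod 256 = 134 → 86.
Outer hash (recomputed tag): sum = 152+70+92+92+134 = 540; mod 256 = 28 → 1c.
Recomputed tag = 1c; claimed = 82 → mismatch.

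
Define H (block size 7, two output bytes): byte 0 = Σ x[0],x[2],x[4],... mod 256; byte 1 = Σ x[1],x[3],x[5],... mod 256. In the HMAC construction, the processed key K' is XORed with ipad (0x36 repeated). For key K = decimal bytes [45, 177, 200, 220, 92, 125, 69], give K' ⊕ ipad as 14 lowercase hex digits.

Key decimal bytes [45, 177, 200, 220, 92, 125, 69] = 2d b1 c8 dc 5c 7d 45 is exactly B = 7 bytes: K' = 2d b1 c8 dc 5c 7d 45.
XOR each byte with 0x36: 2d⊕36=1b, b1⊕36=87, c8⊕36=fe, dc⊕36=ea, 5c⊕36=6a, 7d⊕36=4b, 45⊕36=73.

1b87feea6a4b73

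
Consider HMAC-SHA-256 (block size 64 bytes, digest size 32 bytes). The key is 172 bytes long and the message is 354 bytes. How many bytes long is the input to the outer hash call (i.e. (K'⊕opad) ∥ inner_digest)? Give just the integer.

Key is 172 > 64 bytes, so it is hashed to 32 bytes then zero-padded to 64: |K'| = 64.
Outer input = (K'⊕opad) ∥ H(inner) → 64 + 32 = 96 bytes.

96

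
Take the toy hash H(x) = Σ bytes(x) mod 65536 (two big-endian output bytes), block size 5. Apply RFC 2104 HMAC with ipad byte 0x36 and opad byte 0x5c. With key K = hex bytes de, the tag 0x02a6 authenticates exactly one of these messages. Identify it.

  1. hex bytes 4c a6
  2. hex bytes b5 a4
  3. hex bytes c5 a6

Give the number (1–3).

Key hex bytes de is 1 byte ≤ B = 5; zero-pad to 5 bytes: K' = de 00 00 00 00.
K' ⊕ ipad = e8 36 36 36 36; K' ⊕ opad = 82 5c 5c 5c 5c.
m1: inner = H(e8 36 36 36 36 4c a6) = 02 b2; tag = H(82 5c 5c 5c 5c 02 b2) = 02a6 ← matches
m2: inner = H(e8 36 36 36 36 b5 a4) = 03 19; tag = H(82 5c 5c 5c 5c 03 19) = 020e
m3: inner = H(e8 36 36 36 36 c5 a6) = 03 2b; tag = H(82 5c 5c 5c 5c 03 2b) = 0220

1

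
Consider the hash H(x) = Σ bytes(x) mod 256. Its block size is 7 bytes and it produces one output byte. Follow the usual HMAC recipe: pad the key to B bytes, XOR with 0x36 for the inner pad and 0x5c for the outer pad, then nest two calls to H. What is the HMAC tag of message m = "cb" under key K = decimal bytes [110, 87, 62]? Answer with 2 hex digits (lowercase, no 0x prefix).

6d

Key decimal bytes [110, 87, 62] = 6e 57 3e is 3 bytes ≤ B = 7; zero-pad to 7 bytes: K' = 6e 57 3e 00 00 00 00.
K' ⊕ ipad = 58 61 08 36 36 36 36.  K' ⊕ opad = 32 0b 62 5c 5c 5c 5c.
Inner input = (K'⊕ipad) ∥ m = 58 61 08 36 36 36 36 ∥ 63 62.
Inner hash: sum = 88+97+8+54+54+54+54+99+98 = 606; mod 256 = 94 → 5e.
Outer input = (K'⊕opad) ∥ inner = 32 0b 62 5c 5c 5c 5c ∥ 5e.
Outer hash (tag): sum = 50+11+98+92+92+92+92+94 = 621; mod 256 = 109 → 6d.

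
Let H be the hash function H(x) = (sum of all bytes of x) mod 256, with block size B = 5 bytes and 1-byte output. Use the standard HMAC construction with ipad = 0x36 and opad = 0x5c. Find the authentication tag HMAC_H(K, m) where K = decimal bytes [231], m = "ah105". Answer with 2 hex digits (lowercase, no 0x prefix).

Key decimal bytes [231] = e7 is 1 byte ≤ B = 5; zero-pad to 5 bytes: K' = e7 00 00 00 00.
K' ⊕ ipad = d1 36 36 36 36.  K' ⊕ opad = bb 5c 5c 5c 5c.
Inner input = (K'⊕ipad) ∥ m = d1 36 36 36 36 ∥ 61 68 31 30 35.
Inner hash: sum = 209+54+54+54+54+97+104+49+48+53 = 776; mod 256 = 8 → 08.
Outer input = (K'⊕opad) ∥ inner = bb 5c 5c 5c 5c ∥ 08.
Outer hash (tag): sum = 187+92+92+92+92+8 = 563; mod 256 = 51 → 33.

33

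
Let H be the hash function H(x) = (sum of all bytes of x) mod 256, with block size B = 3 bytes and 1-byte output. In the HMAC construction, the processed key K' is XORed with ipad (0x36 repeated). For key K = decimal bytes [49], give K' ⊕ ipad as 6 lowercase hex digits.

073636

Key decimal bytes [49] = 31 is 1 byte ≤ B = 3; zero-pad to 3 bytes: K' = 31 00 00.
XOR each byte with 0x36: 31⊕36=07, 00⊕36=36, 00⊕36=36.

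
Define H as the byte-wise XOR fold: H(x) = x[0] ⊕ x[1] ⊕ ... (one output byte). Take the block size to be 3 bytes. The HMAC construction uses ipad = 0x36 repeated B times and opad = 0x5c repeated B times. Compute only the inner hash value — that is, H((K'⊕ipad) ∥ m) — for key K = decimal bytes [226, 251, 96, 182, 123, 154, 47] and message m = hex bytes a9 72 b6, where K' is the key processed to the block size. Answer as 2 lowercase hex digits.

Key decimal bytes [226, 251, 96, 182, 123, 154, 47] = e2 fb 60 b6 7b 9a 2f is 7 bytes > B = 3, so hash it first: H(key) = 01, then zero-pad to 3 bytes: K' = 01 00 00.
K' ⊕ ipad = 37 36 36.
Inner input = 37 36 36 ∥ a9 72 b6.
Inner hash: XOR 37⊕36⊕36⊕a9⊕72⊕b6 = 5a.

5a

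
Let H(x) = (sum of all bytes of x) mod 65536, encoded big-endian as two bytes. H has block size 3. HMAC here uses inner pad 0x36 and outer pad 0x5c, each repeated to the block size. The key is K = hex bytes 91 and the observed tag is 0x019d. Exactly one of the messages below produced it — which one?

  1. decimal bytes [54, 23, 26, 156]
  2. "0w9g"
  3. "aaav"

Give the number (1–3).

Key hex bytes 91 is 1 byte ≤ B = 3; zero-pad to 3 bytes: K' = 91 00 00.
K' ⊕ ipad = a7 36 36; K' ⊕ opad = cd 5c 5c.
m1: inner = H(a7 36 36 36 17 1a 9c) = 02 16; tag = H(cd 5c 5c 02 16) = 019d ← matches
m2: inner = H(a7 36 36 30 77 39 67) = 02 5a; tag = H(cd 5c 5c 02 5a) = 01e1
m3: inner = H(a7 36 36 61 61 61 76) = 02 ac; tag = H(cd 5c 5c 02 ac) = 0233

1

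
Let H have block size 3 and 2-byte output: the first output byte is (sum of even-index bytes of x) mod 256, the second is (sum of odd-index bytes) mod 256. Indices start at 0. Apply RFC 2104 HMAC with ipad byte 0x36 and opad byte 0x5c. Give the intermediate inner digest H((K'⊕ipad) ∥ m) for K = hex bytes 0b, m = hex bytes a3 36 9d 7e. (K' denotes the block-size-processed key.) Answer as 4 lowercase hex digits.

Key hex bytes 0b is 1 byte ≤ B = 3; zero-pad to 3 bytes: K' = 0b 00 00.
K' ⊕ ipad = 3d 36 36.
Inner input = 3d 36 36 ∥ a3 36 9d 7e.
Inner hash: even-index sum = 295 mod 256 = 39; odd-index sum = 374 mod 256 = 118 → 27 76.

2776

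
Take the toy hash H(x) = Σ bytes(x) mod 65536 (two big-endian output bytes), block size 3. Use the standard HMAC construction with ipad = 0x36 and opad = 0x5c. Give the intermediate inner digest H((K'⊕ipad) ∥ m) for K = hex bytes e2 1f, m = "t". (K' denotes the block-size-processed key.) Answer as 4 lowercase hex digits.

01a7

Key hex bytes e2 1f is 2 bytes ≤ B = 3; zero-pad to 3 bytes: K' = e2 1f 00.
K' ⊕ ipad = d4 29 36.
Inner input = d4 29 36 ∥ 74.
Inner hash: sum = 212+41+54+116 = 423 → 01 a7.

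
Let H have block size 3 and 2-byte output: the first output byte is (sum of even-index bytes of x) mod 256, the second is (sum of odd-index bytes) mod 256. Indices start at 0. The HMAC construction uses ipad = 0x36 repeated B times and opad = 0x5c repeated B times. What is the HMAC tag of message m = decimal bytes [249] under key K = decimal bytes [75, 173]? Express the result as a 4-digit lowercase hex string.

Key decimal bytes [75, 173] = 4b ad is 2 bytes ≤ B = 3; zero-pad to 3 bytes: K' = 4b ad 00.
K' ⊕ ipad = 7d 9b 36.  K' ⊕ opad = 17 f1 5c.
Inner input = (K'⊕ipad) ∥ m = 7d 9b 36 ∥ f9.
Inner hash: even-index sum = 179 mod 256 = 179; odd-index sum = 404 mod 256 = 148 → b3 94.
Outer input = (K'⊕opad) ∥ inner = 17 f1 5c ∥ b3 94.
Outer hash (tag): even-index sum = 263 mod 256 = 7; odd-index sum = 420 mod 256 = 164 → 07 a4.

07a4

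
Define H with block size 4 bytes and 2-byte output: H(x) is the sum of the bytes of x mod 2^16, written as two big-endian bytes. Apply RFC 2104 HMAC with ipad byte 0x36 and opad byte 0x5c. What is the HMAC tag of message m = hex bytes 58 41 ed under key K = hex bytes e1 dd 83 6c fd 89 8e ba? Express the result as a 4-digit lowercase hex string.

01ac

Key hex bytes e1 dd 83 6c fd 89 8e ba is 8 bytes > B = 4, so hash it first: H(key) = 05 7b, then zero-pad to 4 bytes: K' = 05 7b 00 00.
K' ⊕ ipad = 33 4d 36 36.  K' ⊕ opad = 59 27 5c 5c.
Inner input = (K'⊕ipad) ∥ m = 33 4d 36 36 ∥ 58 41 ed.
Inner hash: sum = 51+77+54+54+88+65+237 = 626 → 02 72.
Outer input = (K'⊕opad) ∥ inner = 59 27 5c 5c ∥ 02 72.
Outer hash (tag): sum = 89+39+92+92+2+114 = 428 → 01 ac.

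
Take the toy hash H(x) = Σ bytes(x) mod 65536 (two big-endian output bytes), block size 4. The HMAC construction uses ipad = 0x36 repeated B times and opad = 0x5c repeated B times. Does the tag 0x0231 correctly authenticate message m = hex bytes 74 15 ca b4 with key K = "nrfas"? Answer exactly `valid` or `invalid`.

Key "nrfas" = 6e 72 66 61 73 is 5 bytes > B = 4, so hash it first: H(key) = 02 1a, then zero-pad to 4 bytes: K' = 02 1a 00 00.
K' ⊕ ipad = 34 2c 36 36; K' ⊕ opad = 5e 46 5c 5c.
Inner hash: sum = 52+44+54+54+116+21+202+180 = 723 → 02 d3.
Outer hash (recomputed tag): sum = 94+70+92+92+2+211 = 561 → 02 31.
Recomputed tag = 0231; claimed = 0231 → match.

valid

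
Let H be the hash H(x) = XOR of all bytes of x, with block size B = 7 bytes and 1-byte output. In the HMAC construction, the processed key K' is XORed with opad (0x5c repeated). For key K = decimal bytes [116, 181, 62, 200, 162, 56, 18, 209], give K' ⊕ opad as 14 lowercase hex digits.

325c5c5c5c5c5c

Key decimal bytes [116, 181, 62, 200, 162, 56, 18, 209] = 74 b5 3e c8 a2 38 12 d1 is 8 bytes > B = 7, so hash it first: H(key) = 6e, then zero-pad to 7 bytes: K' = 6e 00 00 00 00 00 00.
XOR each byte with 0x5c: 6e⊕5c=32, 00⊕5c=5c, 00⊕5c=5c, 00⊕5c=5c, 00⊕5c=5c, 00⊕5c=5c, 00⊕5c=5c.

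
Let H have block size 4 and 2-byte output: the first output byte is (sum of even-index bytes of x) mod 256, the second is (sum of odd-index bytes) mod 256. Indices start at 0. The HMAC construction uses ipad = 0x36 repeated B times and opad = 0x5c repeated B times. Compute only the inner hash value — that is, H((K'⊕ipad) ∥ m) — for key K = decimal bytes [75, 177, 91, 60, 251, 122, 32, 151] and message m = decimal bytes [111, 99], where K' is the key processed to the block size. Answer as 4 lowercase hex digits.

9c61

Key decimal bytes [75, 177, 91, 60, 251, 122, 32, 151] = 4b b1 5b 3c fb 7a 20 97 is 8 bytes > B = 4, so hash it first: H(key) = c1 fe, then zero-pad to 4 bytes: K' = c1 fe 00 00.
K' ⊕ ipad = f7 c8 36 36.
Inner input = f7 c8 36 36 ∥ 6f 63.
Inner hash: even-index sum = 412 mod 256 = 156; odd-index sum = 353 mod 256 = 97 → 9c 61.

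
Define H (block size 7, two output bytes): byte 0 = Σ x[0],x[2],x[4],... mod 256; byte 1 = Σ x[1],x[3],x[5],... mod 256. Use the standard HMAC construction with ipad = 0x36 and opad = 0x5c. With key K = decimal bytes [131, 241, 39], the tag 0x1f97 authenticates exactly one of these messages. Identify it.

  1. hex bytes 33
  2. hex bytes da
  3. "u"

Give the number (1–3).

2

Key decimal bytes [131, 241, 39] = 83 f1 27 is 3 bytes ≤ B = 7; zero-pad to 7 bytes: K' = 83 f1 27 00 00 00 00.
K' ⊕ ipad = b5 c7 11 36 36 36 36; K' ⊕ opad = df ad 7b 5c 5c 5c 5c.
m1: inner = H(b5 c7 11 36 36 36 36 33) = 32 66; tag = H(df ad 7b 5c 5c 5c 5c 32 66) = 7897
m2: inner = H(b5 c7 11 36 36 36 36 da) = 32 0d; tag = H(df ad 7b 5c 5c 5c 5c 32 0d) = 1f97 ← matches
m3: inner = H(b5 c7 11 36 36 36 36 75) = 32 a8; tag = H(df ad 7b 5c 5c 5c 5c 32 a8) = ba97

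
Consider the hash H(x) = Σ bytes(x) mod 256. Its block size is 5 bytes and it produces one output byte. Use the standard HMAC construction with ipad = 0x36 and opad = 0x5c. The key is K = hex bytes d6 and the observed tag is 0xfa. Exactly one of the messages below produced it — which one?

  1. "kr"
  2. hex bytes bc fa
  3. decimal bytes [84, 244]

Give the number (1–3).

3

Key hex bytes d6 is 1 byte ≤ B = 5; zero-pad to 5 bytes: K' = d6 00 00 00 00.
K' ⊕ ipad = e0 36 36 36 36; K' ⊕ opad = 8a 5c 5c 5c 5c.
m1: inner = H(e0 36 36 36 36 6b 72) = 95; tag = H(8a 5c 5c 5c 5c 95) = 8f
m2: inner = H(e0 36 36 36 36 bc fa) = 6e; tag = H(8a 5c 5c 5c 5c 6e) = 68
m3: inner = H(e0 36 36 36 36 54 f4) = 00; tag = H(8a 5c 5c 5c 5c 00) = fa ← matches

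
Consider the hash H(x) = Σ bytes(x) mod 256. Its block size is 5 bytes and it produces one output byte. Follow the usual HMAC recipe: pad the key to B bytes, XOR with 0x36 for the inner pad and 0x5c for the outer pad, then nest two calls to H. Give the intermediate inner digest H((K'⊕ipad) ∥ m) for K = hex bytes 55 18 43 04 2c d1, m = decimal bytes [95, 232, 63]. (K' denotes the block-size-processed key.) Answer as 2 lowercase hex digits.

Key hex bytes 55 18 43 04 2c d1 is 6 bytes > B = 5, so hash it first: H(key) = b1, then zero-pad to 5 bytes: K' = b1 00 00 00 00.
K' ⊕ ipad = 87 36 36 36 36.
Inner input = 87 36 36 36 36 ∥ 5f e8 3f.
Inner hash: sum = 135+54+54+54+54+95+232+63 = 741; mod 256 = 229 → e5.

e5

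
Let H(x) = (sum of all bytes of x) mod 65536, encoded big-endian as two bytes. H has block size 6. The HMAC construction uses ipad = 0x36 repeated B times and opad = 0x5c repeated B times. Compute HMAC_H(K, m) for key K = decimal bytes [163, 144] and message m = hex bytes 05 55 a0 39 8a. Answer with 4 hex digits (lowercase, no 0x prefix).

Key decimal bytes [163, 144] = a3 90 is 2 bytes ≤ B = 6; zero-pad to 6 bytes: K' = a3 90 00 00 00 00.
K' ⊕ ipad = 95 a6 36 36 36 36.  K' ⊕ opad = ff cc 5c 5c 5c 5c.
Inner input = (K'⊕ipad) ∥ m = 95 a6 36 36 36 36 ∥ 05 55 a0 39 8a.
Inner hash: sum = 149+166+54+54+54+54+5+85+160+57+138 = 976 → 03 d0.
Outer input = (K'⊕opad) ∥ inner = ff cc 5c 5c 5c 5c ∥ 03 d0.
Outer hash (tag): sum = 255+204+92+92+92+92+3+208 = 1038 → 04 0e.

040e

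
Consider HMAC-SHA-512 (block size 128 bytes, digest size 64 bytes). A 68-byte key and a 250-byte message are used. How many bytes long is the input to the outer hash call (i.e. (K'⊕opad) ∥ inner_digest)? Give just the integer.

192

Key is 68 ≤ 128 bytes, zero-padded: |K'| = 128.
Outer input = (K'⊕opad) ∥ H(inner) → 128 + 64 = 192 bytes.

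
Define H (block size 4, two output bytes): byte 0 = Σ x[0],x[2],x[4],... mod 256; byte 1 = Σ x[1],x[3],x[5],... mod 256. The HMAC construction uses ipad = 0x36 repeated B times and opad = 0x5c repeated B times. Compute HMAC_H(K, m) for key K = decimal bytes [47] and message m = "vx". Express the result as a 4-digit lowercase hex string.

Key decimal bytes [47] = 2f is 1 byte ≤ B = 4; zero-pad to 4 bytes: K' = 2f 00 00 00.
K' ⊕ ipad = 19 36 36 36.  K' ⊕ opad = 73 5c 5c 5c.
Inner input = (K'⊕ipad) ∥ m = 19 36 36 36 ∥ 76 78.
Inner hash: even-index sum = 197 mod 256 = 197; odd-index sum = 228 mod 256 = 228 → c5 e4.
Outer input = (K'⊕opad) ∥ inner = 73 5c 5c 5c ∥ c5 e4.
Outer hash (tag): even-index sum = 404 mod 256 = 148; odd-index sum = 412 mod 256 = 156 → 94 9c.

949c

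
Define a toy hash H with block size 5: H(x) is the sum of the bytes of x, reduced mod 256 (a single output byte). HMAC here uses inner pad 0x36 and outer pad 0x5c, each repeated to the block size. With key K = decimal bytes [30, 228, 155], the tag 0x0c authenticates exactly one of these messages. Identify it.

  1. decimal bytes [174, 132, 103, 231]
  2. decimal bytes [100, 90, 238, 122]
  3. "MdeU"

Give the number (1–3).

1

Key decimal bytes [30, 228, 155] = 1e e4 9b is 3 bytes ≤ B = 5; zero-pad to 5 bytes: K' = 1e e4 9b 00 00.
K' ⊕ ipad = 28 d2 ad 36 36; K' ⊕ opad = 42 b8 c7 5c 5c.
m1: inner = H(28 d2 ad 36 36 ae 84 67 e7) = 93; tag = H(42 b8 c7 5c 5c 93) = 0c ← matches
m2: inner = H(28 d2 ad 36 36 64 5a ee 7a) = 39; tag = H(42 b8 c7 5c 5c 39) = b2
m3: inner = H(28 d2 ad 36 36 4d 64 65 55) = 7e; tag = H(42 b8 c7 5c 5c 7e) = f7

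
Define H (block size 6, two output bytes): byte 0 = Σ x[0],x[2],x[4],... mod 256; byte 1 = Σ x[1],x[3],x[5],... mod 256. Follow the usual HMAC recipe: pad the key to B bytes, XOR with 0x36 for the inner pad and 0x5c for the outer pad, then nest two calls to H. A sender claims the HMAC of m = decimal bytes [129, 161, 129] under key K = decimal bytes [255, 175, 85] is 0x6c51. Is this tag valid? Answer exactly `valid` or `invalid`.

Key decimal bytes [255, 175, 85] = ff af 55 is 3 bytes ≤ B = 6; zero-pad to 6 bytes: K' = ff af 55 00 00 00.
K' ⊕ ipad = c9 99 63 36 36 36; K' ⊕ opad = a3 f3 09 5c 5c 5c.
Inner hash: even-index sum = 612 mod 256 = 100; odd-index sum = 422 mod 256 = 166 → 64 a6.
Outer hash (recomputed tag): even-index sum = 364 mod 256 = 108; odd-index sum = 593 mod 256 = 81 → 6c 51.
Recomputed tag = 6c51; claimed = 6c51 → match.

valid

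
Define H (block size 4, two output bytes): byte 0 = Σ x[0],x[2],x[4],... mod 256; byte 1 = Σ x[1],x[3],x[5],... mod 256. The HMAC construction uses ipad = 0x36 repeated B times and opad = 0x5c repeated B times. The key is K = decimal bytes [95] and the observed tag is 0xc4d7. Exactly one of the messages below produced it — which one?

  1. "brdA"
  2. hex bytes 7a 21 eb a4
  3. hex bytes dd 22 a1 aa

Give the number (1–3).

Key decimal bytes [95] = 5f is 1 byte ≤ B = 4; zero-pad to 4 bytes: K' = 5f 00 00 00.
K' ⊕ ipad = 69 36 36 36; K' ⊕ opad = 03 5c 5c 5c.
m1: inner = H(69 36 36 36 62 72 64 41) = 65 1f; tag = H(03 5c 5c 5c 65 1f) = c4d7 ← matches
m2: inner = H(69 36 36 36 7a 21 eb a4) = 04 31; tag = H(03 5c 5c 5c 04 31) = 63e9
m3: inner = H(69 36 36 36 dd 22 a1 aa) = 1d 38; tag = H(03 5c 5c 5c 1d 38) = 7cf0

1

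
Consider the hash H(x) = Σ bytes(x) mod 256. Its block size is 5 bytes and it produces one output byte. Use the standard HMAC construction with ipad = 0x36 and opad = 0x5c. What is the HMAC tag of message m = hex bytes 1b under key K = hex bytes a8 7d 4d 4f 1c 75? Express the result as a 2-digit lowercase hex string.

d5

Key hex bytes a8 7d 4d 4f 1c 75 is 6 bytes > B = 5, so hash it first: H(key) = 52, then zero-pad to 5 bytes: K' = 52 00 00 00 00.
K' ⊕ ipad = 64 36 36 36 36.  K' ⊕ opad = 0e 5c 5c 5c 5c.
Inner input = (K'⊕ipad) ∥ m = 64 36 36 36 36 ∥ 1b.
Inner hash: sum = 100+54+54+54+54+27 = 343; mod 256 = 87 → 57.
Outer input = (K'⊕opad) ∥ inner = 0e 5c 5c 5c 5c ∥ 57.
Outer hash (tag): sum = 14+92+92+92+92+87 = 469; mod 256 = 213 → d5.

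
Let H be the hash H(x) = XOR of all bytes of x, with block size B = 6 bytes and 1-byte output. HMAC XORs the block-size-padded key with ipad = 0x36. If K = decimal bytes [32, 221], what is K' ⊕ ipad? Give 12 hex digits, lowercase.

16eb36363636

Key decimal bytes [32, 221] = 20 dd is 2 bytes ≤ B = 6; zero-pad to 6 bytes: K' = 20 dd 00 00 00 00.
XOR each byte with 0x36: 20⊕36=16, dd⊕36=eb, 00⊕36=36, 00⊕36=36, 00⊕36=36, 00⊕36=36.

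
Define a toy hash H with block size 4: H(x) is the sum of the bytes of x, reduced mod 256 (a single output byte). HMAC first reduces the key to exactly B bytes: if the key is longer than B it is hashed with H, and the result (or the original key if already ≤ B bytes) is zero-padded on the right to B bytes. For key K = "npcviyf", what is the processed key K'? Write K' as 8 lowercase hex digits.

|K| = 7 > B = 4, so first hash the key.
H(K): sum = 110+112+99+118+105+121+102 = 767; mod 256 = 255 → ff.
Zero-pad H(K) = ff to 4 bytes: K' = ff 00 00 00.

ff000000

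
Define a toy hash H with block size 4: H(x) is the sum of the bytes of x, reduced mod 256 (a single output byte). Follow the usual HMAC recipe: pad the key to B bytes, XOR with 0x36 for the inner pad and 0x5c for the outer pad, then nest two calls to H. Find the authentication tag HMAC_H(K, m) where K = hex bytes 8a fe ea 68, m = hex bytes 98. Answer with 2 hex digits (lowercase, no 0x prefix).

b8

Key hex bytes 8a fe ea 68 is exactly B = 4 bytes: K' = 8a fe ea 68.
K' ⊕ ipad = bc c8 dc 5e.  K' ⊕ opad = d6 a2 b6 34.
Inner input = (K'⊕ipad) ∥ m = bc c8 dc 5e ∥ 98.
Inner hash: sum = 188+200+220+94+152 = 854; mod 256 = 86 → 56.
Outer input = (K'⊕opad) ∥ inner = d6 a2 b6 34 ∥ 56.
Outer hash (tag): sum = 214+162+182+52+86 = 696; mod 256 = 184 → b8.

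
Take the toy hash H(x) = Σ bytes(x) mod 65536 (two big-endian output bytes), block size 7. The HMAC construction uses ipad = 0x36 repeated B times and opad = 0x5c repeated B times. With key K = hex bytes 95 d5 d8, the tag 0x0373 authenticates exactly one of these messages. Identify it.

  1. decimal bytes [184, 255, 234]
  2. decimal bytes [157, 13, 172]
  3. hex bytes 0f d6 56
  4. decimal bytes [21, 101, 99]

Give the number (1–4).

4

Key hex bytes 95 d5 d8 is 3 bytes ≤ B = 7; zero-pad to 7 bytes: K' = 95 d5 d8 00 00 00 00.
K' ⊕ ipad = a3 e3 ee 36 36 36 36; K' ⊕ opad = c9 89 84 5c 5c 5c 5c.
m1: inner = H(a3 e3 ee 36 36 36 36 b8 ff ea) = 05 ed; tag = H(c9 89 84 5c 5c 5c 5c 05 ed) = 0438
m2: inner = H(a3 e3 ee 36 36 36 36 9d 0d ac) = 04 a2; tag = H(c9 89 84 5c 5c 5c 5c 04 a2) = 03ec
m3: inner = H(a3 e3 ee 36 36 36 36 0f d6 56) = 04 87; tag = H(c9 89 84 5c 5c 5c 5c 04 87) = 03d1
m4: inner = H(a3 e3 ee 36 36 36 36 15 65 63) = 04 29; tag = H(c9 89 84 5c 5c 5c 5c 04 29) = 0373 ← matches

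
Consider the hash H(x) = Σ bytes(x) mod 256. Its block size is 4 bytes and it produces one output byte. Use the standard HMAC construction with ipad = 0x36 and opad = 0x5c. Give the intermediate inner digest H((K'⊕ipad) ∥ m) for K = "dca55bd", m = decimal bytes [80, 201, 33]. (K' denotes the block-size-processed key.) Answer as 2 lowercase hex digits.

Key "dca55bd" = 64 63 61 35 35 62 64 is 7 bytes > B = 4, so hash it first: H(key) = 58, then zero-pad to 4 bytes: K' = 58 00 00 00.
K' ⊕ ipad = 6e 36 36 36.
Inner input = 6e 36 36 36 ∥ 50 c9 21.
Inner hash: sum = 110+54+54+54+80+201+33 = 586; mod 256 = 74 → 4a.

4a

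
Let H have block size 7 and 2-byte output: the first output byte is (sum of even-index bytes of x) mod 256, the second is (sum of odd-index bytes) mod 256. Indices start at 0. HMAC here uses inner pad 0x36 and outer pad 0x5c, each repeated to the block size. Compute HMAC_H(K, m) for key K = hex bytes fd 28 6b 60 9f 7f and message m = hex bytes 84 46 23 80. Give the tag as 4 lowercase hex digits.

Key hex bytes fd 28 6b 60 9f 7f is 6 bytes ≤ B = 7; zero-pad to 7 bytes: K' = fd 28 6b 60 9f 7f 00.
K' ⊕ ipad = cb 1e 5d 56 a9 49 36.  K' ⊕ opad = a1 74 37 3c c3 23 5c.
Inner input = (K'⊕ipad) ∥ m = cb 1e 5d 56 a9 49 36 ∥ 84 46 23 80.
Inner hash: even-index sum = 717 mod 256 = 205; odd-index sum = 356 mod 256 = 100 → cd 64.
Outer input = (K'⊕opad) ∥ inner = a1 74 37 3c c3 23 5c ∥ cd 64.
Outer hash (tag): even-index sum = 603 mod 256 = 91; odd-index sum = 416 mod 256 = 160 → 5b a0.

5ba0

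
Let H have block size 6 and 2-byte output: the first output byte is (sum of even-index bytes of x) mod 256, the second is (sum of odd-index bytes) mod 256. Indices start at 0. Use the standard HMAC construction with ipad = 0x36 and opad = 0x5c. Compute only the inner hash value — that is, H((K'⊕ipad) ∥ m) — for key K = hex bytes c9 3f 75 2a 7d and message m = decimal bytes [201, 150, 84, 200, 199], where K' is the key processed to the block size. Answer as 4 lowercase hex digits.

71b9

Key hex bytes c9 3f 75 2a 7d is 5 bytes ≤ B = 6; zero-pad to 6 bytes: K' = c9 3f 75 2a 7d 00.
K' ⊕ ipad = ff 09 43 1c 4b 36.
Inner input = ff 09 43 1c 4b 36 ∥ c9 96 54 c8 c7.
Inner hash: even-index sum = 881 mod 256 = 113; odd-index sum = 441 mod 256 = 185 → 71 b9.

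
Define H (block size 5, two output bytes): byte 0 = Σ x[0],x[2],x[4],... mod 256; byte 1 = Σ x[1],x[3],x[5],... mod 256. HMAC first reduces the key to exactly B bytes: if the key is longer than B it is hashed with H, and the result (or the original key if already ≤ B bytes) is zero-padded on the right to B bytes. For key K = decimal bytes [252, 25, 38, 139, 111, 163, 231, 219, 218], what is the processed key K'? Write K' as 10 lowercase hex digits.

5222000000

|K| = 9 > B = 5, so first hash the key.
H(K): even-index sum = 850 mod 256 = 82; odd-index sum = 546 mod 256 = 34 → 52 22.
Zero-pad H(K) = 52 22 to 5 bytes: K' = 52 22 00 00 00.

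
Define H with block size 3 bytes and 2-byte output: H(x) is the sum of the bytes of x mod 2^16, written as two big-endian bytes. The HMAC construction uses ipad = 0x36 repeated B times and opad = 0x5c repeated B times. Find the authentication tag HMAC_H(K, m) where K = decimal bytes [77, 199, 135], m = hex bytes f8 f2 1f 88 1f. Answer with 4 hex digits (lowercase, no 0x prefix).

0258

Key decimal bytes [77, 199, 135] = 4d c7 87 is exactly B = 3 bytes: K' = 4d c7 87.
K' ⊕ ipad = 7b f1 b1.  K' ⊕ opad = 11 9b db.
Inner input = (K'⊕ipad) ∥ m = 7b f1 b1 ∥ f8 f2 1f 88 1f.
Inner hash: sum = 123+241+177+248+242+31+136+31 = 1229 → 04 cd.
Outer input = (K'⊕opad) ∥ inner = 11 9b db ∥ 04 cd.
Outer hash (tag): sum = 17+155+219+4+205 = 600 → 02 58.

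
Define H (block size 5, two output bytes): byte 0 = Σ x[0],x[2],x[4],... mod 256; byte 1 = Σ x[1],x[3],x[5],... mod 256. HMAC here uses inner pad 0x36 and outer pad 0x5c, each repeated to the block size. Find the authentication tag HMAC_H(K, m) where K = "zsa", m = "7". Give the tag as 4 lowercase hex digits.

Key "zsa" = 7a 73 61 is 3 bytes ≤ B = 5; zero-pad to 5 bytes: K' = 7a 73 61 00 00.
K' ⊕ ipad = 4c 45 57 36 36.  K' ⊕ opad = 26 2f 3d 5c 5c.
Inner input = (K'⊕ipad) ∥ m = 4c 45 57 36 36 ∥ 37.
Inner hash: even-index sum = 217 mod 256 = 217; odd-index sum = 178 mod 256 = 178 → d9 b2.
Outer input = (K'⊕opad) ∥ inner = 26 2f 3d 5c 5c ∥ d9 b2.
Outer hash (tag): even-index sum = 369 mod 256 = 113; odd-index sum = 356 mod 256 = 100 → 71 64.

7164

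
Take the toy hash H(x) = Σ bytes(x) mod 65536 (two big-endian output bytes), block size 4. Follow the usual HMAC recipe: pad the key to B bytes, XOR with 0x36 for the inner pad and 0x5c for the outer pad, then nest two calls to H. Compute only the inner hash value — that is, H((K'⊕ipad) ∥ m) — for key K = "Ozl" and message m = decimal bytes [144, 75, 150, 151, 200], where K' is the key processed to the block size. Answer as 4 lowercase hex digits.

0425

Key "Ozl" = 4f 7a 6c is 3 bytes ≤ B = 4; zero-pad to 4 bytes: K' = 4f 7a 6c 00.
K' ⊕ ipad = 79 4c 5a 36.
Inner input = 79 4c 5a 36 ∥ 90 4b 96 97 c8.
Inner hash: sum = 121+76+90+54+144+75+150+151+200 = 1061 → 04 25.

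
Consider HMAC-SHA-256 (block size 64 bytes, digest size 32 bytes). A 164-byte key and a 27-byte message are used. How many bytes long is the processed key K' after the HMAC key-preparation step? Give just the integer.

Key is 164 > 64 bytes, so it is hashed to 32 bytes then zero-padded to 64: |K'| = 64.

64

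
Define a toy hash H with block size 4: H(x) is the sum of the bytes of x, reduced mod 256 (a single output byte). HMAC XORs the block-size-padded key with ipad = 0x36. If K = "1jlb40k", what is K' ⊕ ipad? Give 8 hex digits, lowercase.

Key "1jlb40k" = 31 6a 6c 62 34 30 6b is 7 bytes > B = 4, so hash it first: H(key) = 38, then zero-pad to 4 bytes: K' = 38 00 00 00.
XOR each byte with 0x36: 38⊕36=0e, 00⊕36=36, 00⊕36=36, 00⊕36=36.

0e363636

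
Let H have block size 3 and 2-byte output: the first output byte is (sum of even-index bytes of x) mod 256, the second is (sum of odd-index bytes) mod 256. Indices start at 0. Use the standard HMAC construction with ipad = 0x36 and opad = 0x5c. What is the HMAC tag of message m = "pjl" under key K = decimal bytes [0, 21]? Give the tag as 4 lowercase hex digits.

b71f

Key decimal bytes [0, 21] = 00 15 is 2 bytes ≤ B = 3; zero-pad to 3 bytes: K' = 00 15 00.
K' ⊕ ipad = 36 23 36.  K' ⊕ opad = 5c 49 5c.
Inner input = (K'⊕ipad) ∥ m = 36 23 36 ∥ 70 6a 6c.
Inner hash: even-index sum = 214 mod 256 = 214; odd-index sum = 255 mod 256 = 255 → d6 ff.
Outer input = (K'⊕opad) ∥ inner = 5c 49 5c ∥ d6 ff.
Outer hash (tag): even-index sum = 439 mod 256 = 183; odd-index sum = 287 mod 256 = 31 → b7 1f.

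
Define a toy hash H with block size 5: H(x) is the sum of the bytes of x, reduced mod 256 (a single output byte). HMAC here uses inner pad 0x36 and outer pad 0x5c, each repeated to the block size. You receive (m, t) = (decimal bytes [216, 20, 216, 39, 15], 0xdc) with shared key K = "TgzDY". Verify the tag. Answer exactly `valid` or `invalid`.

invalid

Key "TgzDY" = 54 67 7a 44 59 is exactly B = 5 bytes: K' = 54 67 7a 44 59.
K' ⊕ ipad = 62 51 4c 72 6f; K' ⊕ opad = 08 3b 26 18 05.
Inner hash: sum = 98+81+76+114+111+216+20+216+39+15 = 986; mod 256 = 218 → da.
Outer hash (recomputed tag): sum = 8+59+38+24+5+218 = 352; mod 256 = 96 → 60.
Recomputed tag = 60; claimed = dc → mismatch.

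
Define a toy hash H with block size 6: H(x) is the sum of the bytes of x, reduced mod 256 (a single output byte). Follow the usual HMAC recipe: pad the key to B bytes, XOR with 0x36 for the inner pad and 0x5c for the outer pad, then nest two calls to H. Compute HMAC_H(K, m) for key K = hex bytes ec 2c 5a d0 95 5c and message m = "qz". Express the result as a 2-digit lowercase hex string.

Key hex bytes ec 2c 5a d0 95 5c is exactly B = 6 bytes: K' = ec 2c 5a d0 95 5c.
K' ⊕ ipad = da 1a 6c e6 a3 6a.  K' ⊕ opad = b0 70 06 8c c9 00.
Inner input = (K'⊕ipad) ∥ m = da 1a 6c e6 a3 6a ∥ 71 7a.
Inner hash: sum = 218+26+108+230+163+106+113+122 = 1086; mod 256 = 62 → 3e.
Outer input = (K'⊕opad) ∥ inner = b0 70 06 8c c9 00 ∥ 3e.
Outer hash (tag): sum = 176+112+6+140+201+0+62 = 697; mod 256 = 185 → b9.

b9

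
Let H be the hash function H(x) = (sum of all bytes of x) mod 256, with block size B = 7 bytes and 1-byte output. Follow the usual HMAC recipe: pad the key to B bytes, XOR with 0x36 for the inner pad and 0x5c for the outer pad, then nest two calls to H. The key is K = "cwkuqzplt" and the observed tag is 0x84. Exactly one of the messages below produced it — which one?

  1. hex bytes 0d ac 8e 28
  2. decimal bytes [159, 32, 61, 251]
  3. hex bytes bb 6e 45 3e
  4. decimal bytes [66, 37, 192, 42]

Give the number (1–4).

Key "cwkuqzplt" = 63 77 6b 75 71 7a 70 6c 74 is 9 bytes > B = 7, so hash it first: H(key) = f5, then zero-pad to 7 bytes: K' = f5 00 00 00 00 00 00.
K' ⊕ ipad = c3 36 36 36 36 36 36; K' ⊕ opad = a9 5c 5c 5c 5c 5c 5c.
m1: inner = H(c3 36 36 36 36 36 36 0d ac 8e 28) = 76; tag = H(a9 5c 5c 5c 5c 5c 5c 76) = 47
m2: inner = H(c3 36 36 36 36 36 36 9f 20 3d fb) = fe; tag = H(a9 5c 5c 5c 5c 5c 5c fe) = cf
m3: inner = H(c3 36 36 36 36 36 36 bb 6e 45 3e) = b3; tag = H(a9 5c 5c 5c 5c 5c 5c b3) = 84 ← matches
m4: inner = H(c3 36 36 36 36 36 36 42 25 c0 2a) = 58; tag = H(a9 5c 5c 5c 5c 5c 5c 58) = 29

3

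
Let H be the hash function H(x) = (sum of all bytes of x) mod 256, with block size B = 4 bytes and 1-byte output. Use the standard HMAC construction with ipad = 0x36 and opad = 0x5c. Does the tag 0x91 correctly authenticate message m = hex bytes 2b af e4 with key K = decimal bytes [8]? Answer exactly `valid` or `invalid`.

Key decimal bytes [8] = 08 is 1 byte ≤ B = 4; zero-pad to 4 bytes: K' = 08 00 00 00.
K' ⊕ ipad = 3e 36 36 36; K' ⊕ opad = 54 5c 5c 5c.
Inner hash: sum = 62+54+54+54+43+175+228 = 670; mod 256 = 158 → 9e.
Outer hash (recomputed tag): sum = 84+92+92+92+158 = 518; mod 256 = 6 → 06.
Recomputed tag = 06; claimed = 91 → mismatch.

invalid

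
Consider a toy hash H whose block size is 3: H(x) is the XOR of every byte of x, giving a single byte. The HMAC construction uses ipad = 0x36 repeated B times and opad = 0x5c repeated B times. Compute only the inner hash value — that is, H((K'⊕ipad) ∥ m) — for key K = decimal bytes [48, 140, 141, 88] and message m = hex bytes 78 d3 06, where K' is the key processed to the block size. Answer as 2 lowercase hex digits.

Key decimal bytes [48, 140, 141, 88] = 30 8c 8d 58 is 4 bytes > B = 3, so hash it first: H(key) = 69, then zero-pad to 3 bytes: K' = 69 00 00.
K' ⊕ ipad = 5f 36 36.
Inner input = 5f 36 36 ∥ 78 d3 06.
Inner hash: XOR 5f⊕36⊕36⊕78⊕d3⊕06 = f2.

f2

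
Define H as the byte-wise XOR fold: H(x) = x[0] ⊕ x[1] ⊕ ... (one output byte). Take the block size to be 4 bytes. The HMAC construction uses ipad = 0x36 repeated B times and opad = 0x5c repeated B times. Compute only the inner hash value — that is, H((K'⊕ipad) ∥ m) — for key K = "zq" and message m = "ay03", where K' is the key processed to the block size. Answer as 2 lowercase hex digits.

Key "zq" = 7a 71 is 2 bytes ≤ B = 4; zero-pad to 4 bytes: K' = 7a 71 00 00.
K' ⊕ ipad = 4c 47 36 36.
Inner input = 4c 47 36 36 ∥ 61 79 30 33.
Inner hash: XOR 4c⊕47⊕36⊕36⊕61⊕79⊕30⊕33 = 10.

10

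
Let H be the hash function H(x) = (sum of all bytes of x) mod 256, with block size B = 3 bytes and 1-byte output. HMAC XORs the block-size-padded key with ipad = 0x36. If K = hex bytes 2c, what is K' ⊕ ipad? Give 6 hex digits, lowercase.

Key hex bytes 2c is 1 byte ≤ B = 3; zero-pad to 3 bytes: K' = 2c 00 00.
XOR each byte with 0x36: 2c⊕36=1a, 00⊕36=36, 00⊕36=36.

1a3636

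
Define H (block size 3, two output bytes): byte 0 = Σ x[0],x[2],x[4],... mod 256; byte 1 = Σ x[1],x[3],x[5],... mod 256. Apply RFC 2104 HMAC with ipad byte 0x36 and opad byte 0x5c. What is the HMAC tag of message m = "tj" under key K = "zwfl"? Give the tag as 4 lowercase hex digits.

Key "zwfl" = 7a 77 66 6c is 4 bytes > B = 3, so hash it first: H(key) = e0 e3, then zero-pad to 3 bytes: K' = e0 e3 00.
K' ⊕ ipad = d6 d5 36.  K' ⊕ opad = bc bf 5c.
Inner input = (K'⊕ipad) ∥ m = d6 d5 36 ∥ 74 6a.
Inner hash: even-index sum = 374 mod 256 = 118; odd-index sum = 329 mod 256 = 73 → 76 49.
Outer input = (K'⊕opad) ∥ inner = bc bf 5c ∥ 76 49.
Outer hash (tag): even-index sum = 353 mod 256 = 97; odd-index sum = 309 mod 256 = 53 → 61 35.

6135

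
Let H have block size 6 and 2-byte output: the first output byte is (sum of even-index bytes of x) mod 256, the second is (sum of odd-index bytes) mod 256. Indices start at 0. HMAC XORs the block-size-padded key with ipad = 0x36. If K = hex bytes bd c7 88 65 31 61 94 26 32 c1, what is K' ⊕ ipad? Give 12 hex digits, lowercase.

0a4236363636

Key hex bytes bd c7 88 65 31 61 94 26 32 c1 is 10 bytes > B = 6, so hash it first: H(key) = 3c 74, then zero-pad to 6 bytes: K' = 3c 74 00 00 00 00.
XOR each byte with 0x36: 3c⊕36=0a, 74⊕36=42, 00⊕36=36, 00⊕36=36, 00⊕36=36, 00⊕36=36.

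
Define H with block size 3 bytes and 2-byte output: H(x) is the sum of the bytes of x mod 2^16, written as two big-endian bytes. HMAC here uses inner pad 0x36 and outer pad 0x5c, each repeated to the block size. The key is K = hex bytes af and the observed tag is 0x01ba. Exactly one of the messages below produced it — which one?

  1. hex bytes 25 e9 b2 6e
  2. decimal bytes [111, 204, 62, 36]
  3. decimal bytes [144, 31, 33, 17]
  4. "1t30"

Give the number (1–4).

Key hex bytes af is 1 byte ≤ B = 3; zero-pad to 3 bytes: K' = af 00 00.
K' ⊕ ipad = 99 36 36; K' ⊕ opad = f3 5c 5c.
m1: inner = H(99 36 36 25 e9 b2 6e) = 03 33; tag = H(f3 5c 5c 03 33) = 01e1
m2: inner = H(99 36 36 6f cc 3e 24) = 02 a2; tag = H(f3 5c 5c 02 a2) = 024f
m3: inner = H(99 36 36 90 1f 21 11) = 01 e6; tag = H(f3 5c 5c 01 e6) = 0292
m4: inner = H(99 36 36 31 74 33 30) = 02 0d; tag = H(f3 5c 5c 02 0d) = 01ba ← matches

4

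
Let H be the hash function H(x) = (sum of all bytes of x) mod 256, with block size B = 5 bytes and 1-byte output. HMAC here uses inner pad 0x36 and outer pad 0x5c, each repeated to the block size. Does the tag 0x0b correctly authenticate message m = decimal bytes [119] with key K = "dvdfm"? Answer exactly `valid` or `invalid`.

valid

Key "dvdfm" = 64 76 64 66 6d is exactly B = 5 bytes: K' = 64 76 64 66 6d.
K' ⊕ ipad = 52 40 52 50 5b; K' ⊕ opad = 38 2a 38 3a 31.
Inner hash: sum = 82+64+82+80+91+119 = 518; mod 256 = 6 → 06.
Outer hash (recomputed tag): sum = 56+42+56+58+49+6 = 267; mod 256 = 11 → 0b.
Recomputed tag = 0b; claimed = 0b → match.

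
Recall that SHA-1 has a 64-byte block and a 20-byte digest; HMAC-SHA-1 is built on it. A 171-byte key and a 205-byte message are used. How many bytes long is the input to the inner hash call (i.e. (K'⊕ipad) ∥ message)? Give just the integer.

269

Key is 171 > 64 bytes, so it is hashed to 20 bytes then zero-padded to 64: |K'| = 64.
Inner input = (K'⊕ipad) ∥ m → 64 + 205 = 269 bytes.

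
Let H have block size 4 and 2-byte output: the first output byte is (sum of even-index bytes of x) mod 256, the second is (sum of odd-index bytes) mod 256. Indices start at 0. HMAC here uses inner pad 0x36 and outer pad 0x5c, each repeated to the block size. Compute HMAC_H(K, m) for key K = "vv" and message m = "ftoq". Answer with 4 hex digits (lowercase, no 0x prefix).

Key "vv" = 76 76 is 2 bytes ≤ B = 4; zero-pad to 4 bytes: K' = 76 76 00 00.
K' ⊕ ipad = 40 40 36 36.  K' ⊕ opad = 2a 2a 5c 5c.
Inner input = (K'⊕ipad) ∥ m = 40 40 36 36 ∥ 66 74 6f 71.
Inner hash: even-index sum = 331 mod 256 = 75; odd-index sum = 347 mod 256 = 91 → 4b 5b.
Outer input = (K'⊕opad) ∥ inner = 2a 2a 5c 5c ∥ 4b 5b.
Outer hash (tag): even-index sum = 209 mod 256 = 209; odd-index sum = 225 mod 256 = 225 → d1 e1.

d1e1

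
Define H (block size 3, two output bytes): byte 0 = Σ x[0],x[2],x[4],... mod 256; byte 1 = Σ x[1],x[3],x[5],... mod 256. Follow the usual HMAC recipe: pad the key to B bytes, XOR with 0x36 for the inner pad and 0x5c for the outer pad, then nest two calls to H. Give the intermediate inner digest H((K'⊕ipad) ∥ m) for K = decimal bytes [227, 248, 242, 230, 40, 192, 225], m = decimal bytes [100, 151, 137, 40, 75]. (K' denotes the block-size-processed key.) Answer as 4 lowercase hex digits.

dde0

Key decimal bytes [227, 248, 242, 230, 40, 192, 225] = e3 f8 f2 e6 28 c0 e1 is 7 bytes > B = 3, so hash it first: H(key) = de 9e, then zero-pad to 3 bytes: K' = de 9e 00.
K' ⊕ ipad = e8 a8 36.
Inner input = e8 a8 36 ∥ 64 97 89 28 4b.
Inner hash: even-index sum = 477 mod 256 = 221; odd-index sum = 480 mod 256 = 224 → dd e0.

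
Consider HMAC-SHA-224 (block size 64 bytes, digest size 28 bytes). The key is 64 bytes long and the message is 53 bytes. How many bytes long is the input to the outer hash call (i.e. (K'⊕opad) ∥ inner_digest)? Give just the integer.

Key is 64 ≤ 64 bytes, zero-padded: |K'| = 64.
Outer input = (K'⊕opad) ∥ H(inner) → 64 + 28 = 92 bytes.

92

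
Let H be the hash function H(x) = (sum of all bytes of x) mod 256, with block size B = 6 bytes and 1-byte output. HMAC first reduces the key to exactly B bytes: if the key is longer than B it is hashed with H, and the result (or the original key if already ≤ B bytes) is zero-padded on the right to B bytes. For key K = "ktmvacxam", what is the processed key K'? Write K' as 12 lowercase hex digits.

cc0000000000

|K| = 9 > B = 6, so first hash the key.
H(K): sum = 107+116+109+118+97+99+120+97+109 = 972; mod 256 = 204 → cc.
Zero-pad H(K) = cc to 6 bytes: K' = cc 00 00 00 00 00.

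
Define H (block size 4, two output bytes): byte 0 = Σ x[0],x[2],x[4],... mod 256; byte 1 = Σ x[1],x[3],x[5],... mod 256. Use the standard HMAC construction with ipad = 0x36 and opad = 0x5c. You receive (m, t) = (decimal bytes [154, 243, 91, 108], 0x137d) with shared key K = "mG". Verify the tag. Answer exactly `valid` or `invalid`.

valid

Key "mG" = 6d 47 is 2 bytes ≤ B = 4; zero-pad to 4 bytes: K' = 6d 47 00 00.
K' ⊕ ipad = 5b 71 36 36; K' ⊕ opad = 31 1b 5c 5c.
Inner hash: even-index sum = 390 mod 256 = 134; odd-index sum = 518 mod 256 = 6 → 86 06.
Outer hash (recomputed tag): even-index sum = 275 mod 256 = 19; odd-index sum = 125 mod 256 = 125 → 13 7d.
Recomputed tag = 137d; claimed = 137d → match.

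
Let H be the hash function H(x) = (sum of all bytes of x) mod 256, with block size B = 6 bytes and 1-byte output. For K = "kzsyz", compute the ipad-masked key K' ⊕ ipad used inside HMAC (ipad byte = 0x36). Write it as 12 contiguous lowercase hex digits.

5d4c454f4c36

Key "kzsyz" = 6b 7a 73 79 7a is 5 bytes ≤ B = 6; zero-pad to 6 bytes: K' = 6b 7a 73 79 7a 00.
XOR each byte with 0x36: 6b⊕36=5d, 7a⊕36=4c, 73⊕36=45, 79⊕36=4f, 7a⊕36=4c, 00⊕36=36.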